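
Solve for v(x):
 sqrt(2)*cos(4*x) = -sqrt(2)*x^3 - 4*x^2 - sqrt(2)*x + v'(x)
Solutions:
 v(x) = C1 + sqrt(2)*x^4/4 + 4*x^3/3 + sqrt(2)*x^2/2 + sqrt(2)*sin(4*x)/4


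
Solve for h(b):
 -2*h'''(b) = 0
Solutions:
 h(b) = C1 + C2*b + C3*b^2


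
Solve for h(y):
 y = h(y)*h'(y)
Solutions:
 h(y) = -sqrt(C1 + y^2)
 h(y) = sqrt(C1 + y^2)


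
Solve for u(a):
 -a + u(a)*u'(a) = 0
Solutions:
 u(a) = -sqrt(C1 + a^2)
 u(a) = sqrt(C1 + a^2)


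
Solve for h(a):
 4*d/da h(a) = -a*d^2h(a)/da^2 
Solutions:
 h(a) = C1 + C2/a^3


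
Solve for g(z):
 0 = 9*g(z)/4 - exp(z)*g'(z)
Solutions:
 g(z) = C1*exp(-9*exp(-z)/4)


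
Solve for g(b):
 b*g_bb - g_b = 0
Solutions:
 g(b) = C1 + C2*b^2


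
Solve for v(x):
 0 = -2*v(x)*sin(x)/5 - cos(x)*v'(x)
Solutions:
 v(x) = C1*cos(x)^(2/5)


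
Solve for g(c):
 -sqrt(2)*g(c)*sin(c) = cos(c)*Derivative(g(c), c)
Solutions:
 g(c) = C1*cos(c)^(sqrt(2))


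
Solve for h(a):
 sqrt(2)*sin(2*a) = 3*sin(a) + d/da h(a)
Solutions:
 h(a) = C1 + sqrt(2)*sin(a)^2 + 3*cos(a)


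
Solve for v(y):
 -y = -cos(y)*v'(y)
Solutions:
 v(y) = C1 + Integral(y/cos(y), y)


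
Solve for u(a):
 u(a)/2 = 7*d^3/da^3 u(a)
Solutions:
 u(a) = C3*exp(14^(2/3)*a/14) + (C1*sin(14^(2/3)*sqrt(3)*a/28) + C2*cos(14^(2/3)*sqrt(3)*a/28))*exp(-14^(2/3)*a/28)


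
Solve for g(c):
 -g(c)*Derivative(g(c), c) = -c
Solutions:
 g(c) = -sqrt(C1 + c^2)
 g(c) = sqrt(C1 + c^2)


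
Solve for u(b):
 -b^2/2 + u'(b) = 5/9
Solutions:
 u(b) = C1 + b^3/6 + 5*b/9


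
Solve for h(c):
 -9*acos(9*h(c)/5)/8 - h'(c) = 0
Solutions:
 Integral(1/acos(9*_y/5), (_y, h(c))) = C1 - 9*c/8


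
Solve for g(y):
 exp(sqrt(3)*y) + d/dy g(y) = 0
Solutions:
 g(y) = C1 - sqrt(3)*exp(sqrt(3)*y)/3


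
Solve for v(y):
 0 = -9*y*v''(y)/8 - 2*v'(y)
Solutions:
 v(y) = C1 + C2/y^(7/9)


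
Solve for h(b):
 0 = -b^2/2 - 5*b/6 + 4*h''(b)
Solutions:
 h(b) = C1 + C2*b + b^4/96 + 5*b^3/144


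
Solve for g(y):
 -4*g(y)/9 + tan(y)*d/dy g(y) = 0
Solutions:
 g(y) = C1*sin(y)^(4/9)


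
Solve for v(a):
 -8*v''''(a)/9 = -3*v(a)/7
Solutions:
 v(a) = C1*exp(-3^(3/4)*686^(1/4)*a/14) + C2*exp(3^(3/4)*686^(1/4)*a/14) + C3*sin(3^(3/4)*686^(1/4)*a/14) + C4*cos(3^(3/4)*686^(1/4)*a/14)


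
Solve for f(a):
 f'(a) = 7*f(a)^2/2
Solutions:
 f(a) = -2/(C1 + 7*a)


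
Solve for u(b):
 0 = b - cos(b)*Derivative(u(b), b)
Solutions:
 u(b) = C1 + Integral(b/cos(b), b)


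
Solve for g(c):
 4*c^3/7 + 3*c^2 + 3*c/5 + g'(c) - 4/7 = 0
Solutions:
 g(c) = C1 - c^4/7 - c^3 - 3*c^2/10 + 4*c/7


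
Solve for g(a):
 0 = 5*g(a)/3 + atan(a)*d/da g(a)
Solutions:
 g(a) = C1*exp(-5*Integral(1/atan(a), a)/3)


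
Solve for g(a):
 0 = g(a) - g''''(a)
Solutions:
 g(a) = C1*exp(-a) + C2*exp(a) + C3*sin(a) + C4*cos(a)


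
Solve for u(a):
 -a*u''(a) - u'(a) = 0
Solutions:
 u(a) = C1 + C2*log(a)


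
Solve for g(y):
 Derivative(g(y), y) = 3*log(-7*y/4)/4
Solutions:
 g(y) = C1 + 3*y*log(-y)/4 + 3*y*(-2*log(2) - 1 + log(7))/4


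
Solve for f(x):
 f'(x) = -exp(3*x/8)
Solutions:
 f(x) = C1 - 8*exp(3*x/8)/3


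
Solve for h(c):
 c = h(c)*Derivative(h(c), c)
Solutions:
 h(c) = -sqrt(C1 + c^2)
 h(c) = sqrt(C1 + c^2)


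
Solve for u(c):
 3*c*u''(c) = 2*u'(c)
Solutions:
 u(c) = C1 + C2*c^(5/3)


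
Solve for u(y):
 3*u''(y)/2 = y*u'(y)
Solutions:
 u(y) = C1 + C2*erfi(sqrt(3)*y/3)


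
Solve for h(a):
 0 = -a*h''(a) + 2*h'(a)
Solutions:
 h(a) = C1 + C2*a^3


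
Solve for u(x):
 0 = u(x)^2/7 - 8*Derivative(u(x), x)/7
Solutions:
 u(x) = -8/(C1 + x)


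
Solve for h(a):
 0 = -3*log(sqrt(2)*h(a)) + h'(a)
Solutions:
 -2*Integral(1/(2*log(_y) + log(2)), (_y, h(a)))/3 = C1 - a


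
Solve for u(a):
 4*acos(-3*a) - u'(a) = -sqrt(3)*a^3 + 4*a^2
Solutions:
 u(a) = C1 + sqrt(3)*a^4/4 - 4*a^3/3 + 4*a*acos(-3*a) + 4*sqrt(1 - 9*a^2)/3


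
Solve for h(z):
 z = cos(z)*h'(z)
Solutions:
 h(z) = C1 + Integral(z/cos(z), z)


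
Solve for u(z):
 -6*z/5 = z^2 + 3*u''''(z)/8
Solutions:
 u(z) = C1 + C2*z + C3*z^2 + C4*z^3 - z^6/135 - 2*z^5/75


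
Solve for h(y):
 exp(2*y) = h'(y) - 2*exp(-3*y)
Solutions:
 h(y) = C1 + exp(2*y)/2 - 2*exp(-3*y)/3


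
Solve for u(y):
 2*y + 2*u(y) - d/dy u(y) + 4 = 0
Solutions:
 u(y) = C1*exp(2*y) - y - 5/2


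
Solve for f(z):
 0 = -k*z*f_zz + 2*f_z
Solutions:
 f(z) = C1 + z^(((re(k) + 2)*re(k) + im(k)^2)/(re(k)^2 + im(k)^2))*(C2*sin(2*log(z)*Abs(im(k))/(re(k)^2 + im(k)^2)) + C3*cos(2*log(z)*im(k)/(re(k)^2 + im(k)^2)))


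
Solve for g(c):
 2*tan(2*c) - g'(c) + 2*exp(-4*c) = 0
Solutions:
 g(c) = C1 + log(tan(2*c)^2 + 1)/2 - exp(-4*c)/2


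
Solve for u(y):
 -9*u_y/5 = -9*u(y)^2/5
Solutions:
 u(y) = -1/(C1 + y)


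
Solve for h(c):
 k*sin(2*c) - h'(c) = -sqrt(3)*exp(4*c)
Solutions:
 h(c) = C1 - k*cos(2*c)/2 + sqrt(3)*exp(4*c)/4


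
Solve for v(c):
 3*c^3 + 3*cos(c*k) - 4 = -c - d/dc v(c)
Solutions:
 v(c) = C1 - 3*c^4/4 - c^2/2 + 4*c - 3*sin(c*k)/k


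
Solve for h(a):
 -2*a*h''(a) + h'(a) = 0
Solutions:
 h(a) = C1 + C2*a^(3/2)


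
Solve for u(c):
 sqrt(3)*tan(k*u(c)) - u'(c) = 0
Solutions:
 u(c) = Piecewise((-asin(exp(C1*k + sqrt(3)*c*k))/k + pi/k, Ne(k, 0)), (nan, True))
 u(c) = Piecewise((asin(exp(C1*k + sqrt(3)*c*k))/k, Ne(k, 0)), (nan, True))


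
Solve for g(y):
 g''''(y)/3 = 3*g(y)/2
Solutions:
 g(y) = C1*exp(-2^(3/4)*sqrt(3)*y/2) + C2*exp(2^(3/4)*sqrt(3)*y/2) + C3*sin(2^(3/4)*sqrt(3)*y/2) + C4*cos(2^(3/4)*sqrt(3)*y/2)


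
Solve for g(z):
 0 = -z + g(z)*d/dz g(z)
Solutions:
 g(z) = -sqrt(C1 + z^2)
 g(z) = sqrt(C1 + z^2)


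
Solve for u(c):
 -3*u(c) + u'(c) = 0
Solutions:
 u(c) = C1*exp(3*c)


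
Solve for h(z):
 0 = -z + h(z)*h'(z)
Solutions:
 h(z) = -sqrt(C1 + z^2)
 h(z) = sqrt(C1 + z^2)


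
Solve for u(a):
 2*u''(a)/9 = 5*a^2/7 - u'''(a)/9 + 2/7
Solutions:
 u(a) = C1 + C2*a + C3*exp(-2*a) + 15*a^4/56 - 15*a^3/28 + 81*a^2/56


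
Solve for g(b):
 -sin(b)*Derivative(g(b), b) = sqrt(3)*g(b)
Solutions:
 g(b) = C1*(cos(b) + 1)^(sqrt(3)/2)/(cos(b) - 1)^(sqrt(3)/2)


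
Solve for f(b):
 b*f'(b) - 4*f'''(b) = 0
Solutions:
 f(b) = C1 + Integral(C2*airyai(2^(1/3)*b/2) + C3*airybi(2^(1/3)*b/2), b)


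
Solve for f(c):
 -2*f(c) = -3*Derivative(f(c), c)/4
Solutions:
 f(c) = C1*exp(8*c/3)


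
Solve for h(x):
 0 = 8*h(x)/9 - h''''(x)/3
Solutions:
 h(x) = C1*exp(-6^(3/4)*x/3) + C2*exp(6^(3/4)*x/3) + C3*sin(6^(3/4)*x/3) + C4*cos(6^(3/4)*x/3)


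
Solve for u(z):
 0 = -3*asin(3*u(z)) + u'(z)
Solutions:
 Integral(1/asin(3*_y), (_y, u(z))) = C1 + 3*z


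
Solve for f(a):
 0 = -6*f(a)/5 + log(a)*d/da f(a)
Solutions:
 f(a) = C1*exp(6*li(a)/5)


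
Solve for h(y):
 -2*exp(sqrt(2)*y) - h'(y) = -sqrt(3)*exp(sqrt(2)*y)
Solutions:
 h(y) = C1 - sqrt(2)*exp(sqrt(2)*y) + sqrt(6)*exp(sqrt(2)*y)/2


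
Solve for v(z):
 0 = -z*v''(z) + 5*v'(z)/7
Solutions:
 v(z) = C1 + C2*z^(12/7)


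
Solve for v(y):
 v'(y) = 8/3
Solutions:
 v(y) = C1 + 8*y/3


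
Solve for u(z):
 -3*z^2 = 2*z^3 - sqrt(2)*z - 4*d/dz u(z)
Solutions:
 u(z) = C1 + z^4/8 + z^3/4 - sqrt(2)*z^2/8


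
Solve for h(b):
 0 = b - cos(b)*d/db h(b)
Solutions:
 h(b) = C1 + Integral(b/cos(b), b)


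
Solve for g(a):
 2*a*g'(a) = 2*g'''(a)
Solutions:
 g(a) = C1 + Integral(C2*airyai(a) + C3*airybi(a), a)


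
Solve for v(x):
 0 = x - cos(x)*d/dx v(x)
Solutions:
 v(x) = C1 + Integral(x/cos(x), x)


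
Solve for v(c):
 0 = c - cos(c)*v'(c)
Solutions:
 v(c) = C1 + Integral(c/cos(c), c)


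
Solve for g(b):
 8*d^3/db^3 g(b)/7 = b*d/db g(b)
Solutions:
 g(b) = C1 + Integral(C2*airyai(7^(1/3)*b/2) + C3*airybi(7^(1/3)*b/2), b)


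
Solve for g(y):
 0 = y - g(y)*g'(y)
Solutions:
 g(y) = -sqrt(C1 + y^2)
 g(y) = sqrt(C1 + y^2)


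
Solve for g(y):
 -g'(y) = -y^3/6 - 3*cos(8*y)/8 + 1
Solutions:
 g(y) = C1 + y^4/24 - y + 3*sin(8*y)/64


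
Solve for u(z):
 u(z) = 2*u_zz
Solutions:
 u(z) = C1*exp(-sqrt(2)*z/2) + C2*exp(sqrt(2)*z/2)


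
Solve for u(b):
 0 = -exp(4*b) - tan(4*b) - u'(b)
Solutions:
 u(b) = C1 - exp(4*b)/4 + log(cos(4*b))/4


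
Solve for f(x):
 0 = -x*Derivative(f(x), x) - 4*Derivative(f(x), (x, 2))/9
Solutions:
 f(x) = C1 + C2*erf(3*sqrt(2)*x/4)


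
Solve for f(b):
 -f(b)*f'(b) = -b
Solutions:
 f(b) = -sqrt(C1 + b^2)
 f(b) = sqrt(C1 + b^2)


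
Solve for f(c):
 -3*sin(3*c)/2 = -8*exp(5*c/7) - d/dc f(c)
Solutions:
 f(c) = C1 - 56*exp(5*c/7)/5 - cos(3*c)/2


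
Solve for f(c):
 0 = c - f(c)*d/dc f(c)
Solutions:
 f(c) = -sqrt(C1 + c^2)
 f(c) = sqrt(C1 + c^2)


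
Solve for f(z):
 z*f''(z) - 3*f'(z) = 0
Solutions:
 f(z) = C1 + C2*z^4


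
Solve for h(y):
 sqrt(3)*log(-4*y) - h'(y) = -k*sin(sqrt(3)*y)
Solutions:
 h(y) = C1 - sqrt(3)*k*cos(sqrt(3)*y)/3 + sqrt(3)*y*(log(-y) - 1) + 2*sqrt(3)*y*log(2)


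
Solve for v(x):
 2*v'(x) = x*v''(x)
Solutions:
 v(x) = C1 + C2*x^3


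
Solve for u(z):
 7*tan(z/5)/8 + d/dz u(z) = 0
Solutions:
 u(z) = C1 + 35*log(cos(z/5))/8


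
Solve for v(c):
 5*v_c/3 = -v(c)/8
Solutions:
 v(c) = C1*exp(-3*c/40)


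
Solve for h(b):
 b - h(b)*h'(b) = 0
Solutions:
 h(b) = -sqrt(C1 + b^2)
 h(b) = sqrt(C1 + b^2)


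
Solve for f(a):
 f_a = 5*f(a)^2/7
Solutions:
 f(a) = -7/(C1 + 5*a)


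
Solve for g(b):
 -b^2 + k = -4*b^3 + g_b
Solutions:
 g(b) = C1 + b^4 - b^3/3 + b*k


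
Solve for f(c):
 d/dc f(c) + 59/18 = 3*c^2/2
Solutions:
 f(c) = C1 + c^3/2 - 59*c/18


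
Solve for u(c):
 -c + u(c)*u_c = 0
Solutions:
 u(c) = -sqrt(C1 + c^2)
 u(c) = sqrt(C1 + c^2)


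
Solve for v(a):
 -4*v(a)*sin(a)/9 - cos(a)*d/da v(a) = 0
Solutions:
 v(a) = C1*cos(a)^(4/9)


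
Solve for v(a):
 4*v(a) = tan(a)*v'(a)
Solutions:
 v(a) = C1*sin(a)^4


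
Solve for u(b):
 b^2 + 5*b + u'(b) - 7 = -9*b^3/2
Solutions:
 u(b) = C1 - 9*b^4/8 - b^3/3 - 5*b^2/2 + 7*b


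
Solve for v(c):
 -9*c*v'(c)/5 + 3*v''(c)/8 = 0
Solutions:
 v(c) = C1 + C2*erfi(2*sqrt(15)*c/5)


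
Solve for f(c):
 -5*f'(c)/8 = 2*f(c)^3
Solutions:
 f(c) = -sqrt(10)*sqrt(-1/(C1 - 16*c))/2
 f(c) = sqrt(10)*sqrt(-1/(C1 - 16*c))/2


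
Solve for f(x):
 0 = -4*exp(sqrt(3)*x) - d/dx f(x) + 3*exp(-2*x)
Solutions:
 f(x) = C1 - 4*sqrt(3)*exp(sqrt(3)*x)/3 - 3*exp(-2*x)/2


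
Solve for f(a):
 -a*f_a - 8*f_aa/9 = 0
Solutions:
 f(a) = C1 + C2*erf(3*a/4)


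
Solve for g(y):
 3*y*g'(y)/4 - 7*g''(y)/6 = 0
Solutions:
 g(y) = C1 + C2*erfi(3*sqrt(7)*y/14)


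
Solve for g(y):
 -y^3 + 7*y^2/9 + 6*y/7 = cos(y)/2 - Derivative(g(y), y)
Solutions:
 g(y) = C1 + y^4/4 - 7*y^3/27 - 3*y^2/7 + sin(y)/2


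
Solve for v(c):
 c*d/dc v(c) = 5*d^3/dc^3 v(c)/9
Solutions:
 v(c) = C1 + Integral(C2*airyai(15^(2/3)*c/5) + C3*airybi(15^(2/3)*c/5), c)


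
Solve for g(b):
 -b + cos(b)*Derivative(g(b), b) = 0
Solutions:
 g(b) = C1 + Integral(b/cos(b), b)


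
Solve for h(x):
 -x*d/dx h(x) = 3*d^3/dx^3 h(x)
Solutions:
 h(x) = C1 + Integral(C2*airyai(-3^(2/3)*x/3) + C3*airybi(-3^(2/3)*x/3), x)


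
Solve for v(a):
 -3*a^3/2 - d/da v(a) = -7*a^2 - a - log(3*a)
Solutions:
 v(a) = C1 - 3*a^4/8 + 7*a^3/3 + a^2/2 + a*log(a) - a + a*log(3)


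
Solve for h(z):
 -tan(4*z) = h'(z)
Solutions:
 h(z) = C1 + log(cos(4*z))/4


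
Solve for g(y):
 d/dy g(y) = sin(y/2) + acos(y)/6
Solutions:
 g(y) = C1 + y*acos(y)/6 - sqrt(1 - y^2)/6 - 2*cos(y/2)


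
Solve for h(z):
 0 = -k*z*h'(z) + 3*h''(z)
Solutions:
 h(z) = Piecewise((-sqrt(6)*sqrt(pi)*C1*erf(sqrt(6)*z*sqrt(-k)/6)/(2*sqrt(-k)) - C2, (k > 0) | (k < 0)), (-C1*z - C2, True))


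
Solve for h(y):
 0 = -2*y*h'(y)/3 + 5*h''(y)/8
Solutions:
 h(y) = C1 + C2*erfi(2*sqrt(30)*y/15)


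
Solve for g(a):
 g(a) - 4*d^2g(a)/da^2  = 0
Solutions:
 g(a) = C1*exp(-a/2) + C2*exp(a/2)


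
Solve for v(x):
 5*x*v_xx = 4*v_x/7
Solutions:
 v(x) = C1 + C2*x^(39/35)


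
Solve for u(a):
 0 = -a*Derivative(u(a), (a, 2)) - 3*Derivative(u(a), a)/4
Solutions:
 u(a) = C1 + C2*a^(1/4)


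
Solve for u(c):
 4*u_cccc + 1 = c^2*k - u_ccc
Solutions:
 u(c) = C1 + C2*c + C3*c^2 + C4*exp(-c/4) + c^5*k/60 - c^4*k/3 + c^3*(32*k - 1)/6


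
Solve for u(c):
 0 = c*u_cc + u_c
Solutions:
 u(c) = C1 + C2*log(c)


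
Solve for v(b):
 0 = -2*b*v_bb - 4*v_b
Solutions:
 v(b) = C1 + C2/b


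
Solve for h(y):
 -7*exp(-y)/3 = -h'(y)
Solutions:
 h(y) = C1 - 7*exp(-y)/3


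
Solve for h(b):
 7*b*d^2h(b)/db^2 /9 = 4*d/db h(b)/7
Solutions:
 h(b) = C1 + C2*b^(85/49)


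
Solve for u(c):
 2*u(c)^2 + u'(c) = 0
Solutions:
 u(c) = 1/(C1 + 2*c)


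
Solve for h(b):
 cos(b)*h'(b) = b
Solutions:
 h(b) = C1 + Integral(b/cos(b), b)


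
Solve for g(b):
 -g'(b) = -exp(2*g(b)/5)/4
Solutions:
 g(b) = 5*log(-sqrt(-1/(C1 + b))) + 5*log(10)/2
 g(b) = 5*log(-1/(C1 + b))/2 + 5*log(10)/2


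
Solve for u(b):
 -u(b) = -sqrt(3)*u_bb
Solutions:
 u(b) = C1*exp(-3^(3/4)*b/3) + C2*exp(3^(3/4)*b/3)


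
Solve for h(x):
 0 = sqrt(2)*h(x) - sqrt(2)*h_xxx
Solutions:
 h(x) = C3*exp(x) + (C1*sin(sqrt(3)*x/2) + C2*cos(sqrt(3)*x/2))*exp(-x/2)


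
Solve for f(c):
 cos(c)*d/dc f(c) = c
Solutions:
 f(c) = C1 + Integral(c/cos(c), c)


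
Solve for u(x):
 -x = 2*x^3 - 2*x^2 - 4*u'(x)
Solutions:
 u(x) = C1 + x^4/8 - x^3/6 + x^2/8


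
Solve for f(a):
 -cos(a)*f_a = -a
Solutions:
 f(a) = C1 + Integral(a/cos(a), a)


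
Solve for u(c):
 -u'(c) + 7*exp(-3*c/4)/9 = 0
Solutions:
 u(c) = C1 - 28*exp(-3*c/4)/27


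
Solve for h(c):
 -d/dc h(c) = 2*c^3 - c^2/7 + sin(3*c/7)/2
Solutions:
 h(c) = C1 - c^4/2 + c^3/21 + 7*cos(3*c/7)/6


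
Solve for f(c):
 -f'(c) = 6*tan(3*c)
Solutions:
 f(c) = C1 + 2*log(cos(3*c))


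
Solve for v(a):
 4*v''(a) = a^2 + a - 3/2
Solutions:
 v(a) = C1 + C2*a + a^4/48 + a^3/24 - 3*a^2/16


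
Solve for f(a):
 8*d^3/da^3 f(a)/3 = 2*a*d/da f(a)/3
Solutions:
 f(a) = C1 + Integral(C2*airyai(2^(1/3)*a/2) + C3*airybi(2^(1/3)*a/2), a)


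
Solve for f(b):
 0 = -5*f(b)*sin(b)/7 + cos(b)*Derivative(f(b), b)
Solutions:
 f(b) = C1/cos(b)^(5/7)


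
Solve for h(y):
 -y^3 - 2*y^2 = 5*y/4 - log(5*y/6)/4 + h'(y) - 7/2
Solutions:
 h(y) = C1 - y^4/4 - 2*y^3/3 - 5*y^2/8 + y*log(y)/4 - y*log(6)/4 + y*log(5)/4 + 13*y/4


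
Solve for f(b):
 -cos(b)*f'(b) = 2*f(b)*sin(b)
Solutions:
 f(b) = C1*cos(b)^2


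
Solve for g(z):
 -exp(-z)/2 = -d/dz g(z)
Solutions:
 g(z) = C1 - exp(-z)/2


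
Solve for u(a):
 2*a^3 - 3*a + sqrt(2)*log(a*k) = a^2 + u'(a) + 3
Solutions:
 u(a) = C1 + a^4/2 - a^3/3 - 3*a^2/2 + sqrt(2)*a*log(a*k) + a*(-3 - sqrt(2))


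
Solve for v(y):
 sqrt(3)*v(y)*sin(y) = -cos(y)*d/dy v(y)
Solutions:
 v(y) = C1*cos(y)^(sqrt(3))


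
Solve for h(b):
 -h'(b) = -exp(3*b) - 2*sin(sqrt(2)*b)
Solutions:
 h(b) = C1 + exp(3*b)/3 - sqrt(2)*cos(sqrt(2)*b)


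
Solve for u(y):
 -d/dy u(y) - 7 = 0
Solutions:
 u(y) = C1 - 7*y


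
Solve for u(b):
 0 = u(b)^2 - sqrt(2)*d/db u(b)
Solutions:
 u(b) = -2/(C1 + sqrt(2)*b)


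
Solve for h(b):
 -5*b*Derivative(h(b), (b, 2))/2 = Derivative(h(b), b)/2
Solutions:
 h(b) = C1 + C2*b^(4/5)


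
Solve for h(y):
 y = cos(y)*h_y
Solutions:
 h(y) = C1 + Integral(y/cos(y), y)


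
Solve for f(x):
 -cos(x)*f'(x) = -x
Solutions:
 f(x) = C1 + Integral(x/cos(x), x)


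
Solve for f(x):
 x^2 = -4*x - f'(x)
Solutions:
 f(x) = C1 - x^3/3 - 2*x^2


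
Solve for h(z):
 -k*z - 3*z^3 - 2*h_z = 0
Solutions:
 h(z) = C1 - k*z^2/4 - 3*z^4/8


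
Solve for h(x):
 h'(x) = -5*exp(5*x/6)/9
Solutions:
 h(x) = C1 - 2*exp(5*x/6)/3


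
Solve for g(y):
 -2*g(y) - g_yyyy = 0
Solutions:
 g(y) = (C1*sin(2^(3/4)*y/2) + C2*cos(2^(3/4)*y/2))*exp(-2^(3/4)*y/2) + (C3*sin(2^(3/4)*y/2) + C4*cos(2^(3/4)*y/2))*exp(2^(3/4)*y/2)


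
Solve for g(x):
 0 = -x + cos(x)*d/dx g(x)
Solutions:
 g(x) = C1 + Integral(x/cos(x), x)


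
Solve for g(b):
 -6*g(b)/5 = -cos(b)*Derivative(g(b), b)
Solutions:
 g(b) = C1*(sin(b) + 1)^(3/5)/(sin(b) - 1)^(3/5)


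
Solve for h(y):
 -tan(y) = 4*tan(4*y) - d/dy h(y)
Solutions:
 h(y) = C1 - log(cos(y)) - log(cos(4*y))


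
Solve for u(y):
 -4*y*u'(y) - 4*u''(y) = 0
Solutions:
 u(y) = C1 + C2*erf(sqrt(2)*y/2)


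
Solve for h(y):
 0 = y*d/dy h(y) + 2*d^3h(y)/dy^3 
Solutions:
 h(y) = C1 + Integral(C2*airyai(-2^(2/3)*y/2) + C3*airybi(-2^(2/3)*y/2), y)


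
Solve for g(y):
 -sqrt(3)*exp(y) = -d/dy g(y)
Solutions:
 g(y) = C1 + sqrt(3)*exp(y)


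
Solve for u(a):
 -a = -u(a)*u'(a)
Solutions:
 u(a) = -sqrt(C1 + a^2)
 u(a) = sqrt(C1 + a^2)


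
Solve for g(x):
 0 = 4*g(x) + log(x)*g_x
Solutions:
 g(x) = C1*exp(-4*li(x))


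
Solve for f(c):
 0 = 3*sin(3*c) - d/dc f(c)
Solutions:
 f(c) = C1 - cos(3*c)


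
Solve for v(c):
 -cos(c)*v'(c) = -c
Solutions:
 v(c) = C1 + Integral(c/cos(c), c)


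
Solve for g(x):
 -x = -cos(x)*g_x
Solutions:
 g(x) = C1 + Integral(x/cos(x), x)


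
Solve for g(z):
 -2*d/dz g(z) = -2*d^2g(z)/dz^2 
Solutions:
 g(z) = C1 + C2*exp(z)


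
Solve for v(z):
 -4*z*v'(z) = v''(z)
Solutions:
 v(z) = C1 + C2*erf(sqrt(2)*z)


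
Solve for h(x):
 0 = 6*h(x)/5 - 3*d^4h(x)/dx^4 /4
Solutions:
 h(x) = C1*exp(-10^(3/4)*x/5) + C2*exp(10^(3/4)*x/5) + C3*sin(10^(3/4)*x/5) + C4*cos(10^(3/4)*x/5)


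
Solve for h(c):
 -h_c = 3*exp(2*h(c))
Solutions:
 h(c) = log(-sqrt(-1/(C1 - 3*c))) - log(2)/2
 h(c) = log(-1/(C1 - 3*c))/2 - log(2)/2


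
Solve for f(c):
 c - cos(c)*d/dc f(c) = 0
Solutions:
 f(c) = C1 + Integral(c/cos(c), c)


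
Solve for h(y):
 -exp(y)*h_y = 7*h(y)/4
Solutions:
 h(y) = C1*exp(7*exp(-y)/4)


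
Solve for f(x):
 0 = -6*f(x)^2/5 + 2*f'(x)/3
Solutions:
 f(x) = -5/(C1 + 9*x)


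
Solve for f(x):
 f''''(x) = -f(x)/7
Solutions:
 f(x) = (C1*sin(sqrt(2)*7^(3/4)*x/14) + C2*cos(sqrt(2)*7^(3/4)*x/14))*exp(-sqrt(2)*7^(3/4)*x/14) + (C3*sin(sqrt(2)*7^(3/4)*x/14) + C4*cos(sqrt(2)*7^(3/4)*x/14))*exp(sqrt(2)*7^(3/4)*x/14)


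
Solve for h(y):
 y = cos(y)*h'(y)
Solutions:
 h(y) = C1 + Integral(y/cos(y), y)


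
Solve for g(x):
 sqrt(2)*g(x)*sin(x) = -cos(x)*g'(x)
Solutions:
 g(x) = C1*cos(x)^(sqrt(2))


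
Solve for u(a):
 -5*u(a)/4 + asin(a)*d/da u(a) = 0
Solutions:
 u(a) = C1*exp(5*Integral(1/asin(a), a)/4)


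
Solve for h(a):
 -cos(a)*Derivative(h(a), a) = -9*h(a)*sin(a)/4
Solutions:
 h(a) = C1/cos(a)^(9/4)


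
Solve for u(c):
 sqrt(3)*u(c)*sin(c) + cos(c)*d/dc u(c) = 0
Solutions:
 u(c) = C1*cos(c)^(sqrt(3))


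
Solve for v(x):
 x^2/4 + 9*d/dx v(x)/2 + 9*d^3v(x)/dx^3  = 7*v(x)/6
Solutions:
 v(x) = C1*exp(2^(1/3)*x*(-(7 + sqrt(103))^(1/3) + 3*2^(1/3)/(7 + sqrt(103))^(1/3))/12)*sin(2^(1/3)*sqrt(3)*x*(3*2^(1/3)/(7 + sqrt(103))^(1/3) + (7 + sqrt(103))^(1/3))/12) + C2*exp(2^(1/3)*x*(-(7 + sqrt(103))^(1/3) + 3*2^(1/3)/(7 + sqrt(103))^(1/3))/12)*cos(2^(1/3)*sqrt(3)*x*(3*2^(1/3)/(7 + sqrt(103))^(1/3) + (7 + sqrt(103))^(1/3))/12) + C3*exp(-2^(1/3)*x*(-(7 + sqrt(103))^(1/3) + 3*2^(1/3)/(7 + sqrt(103))^(1/3))/6) + 3*x^2/14 + 81*x/49 + 2187/343


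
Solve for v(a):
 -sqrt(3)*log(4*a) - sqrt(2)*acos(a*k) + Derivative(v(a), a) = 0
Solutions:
 v(a) = C1 + sqrt(3)*a*(log(a) - 1) + 2*sqrt(3)*a*log(2) + sqrt(2)*Piecewise((a*acos(a*k) - sqrt(-a^2*k^2 + 1)/k, Ne(k, 0)), (pi*a/2, True))


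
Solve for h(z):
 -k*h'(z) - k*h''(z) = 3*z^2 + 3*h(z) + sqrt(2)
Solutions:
 h(z) = C1*exp(z*(-1 + sqrt(k*(k - 12))/k)/2) + C2*exp(-z*(1 + sqrt(k*(k - 12))/k)/2) - 2*k^2/9 + 2*k*z/3 + 2*k/3 - z^2 - sqrt(2)/3


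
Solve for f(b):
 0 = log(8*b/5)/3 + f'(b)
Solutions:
 f(b) = C1 - b*log(b)/3 - b*log(2) + b/3 + b*log(5)/3


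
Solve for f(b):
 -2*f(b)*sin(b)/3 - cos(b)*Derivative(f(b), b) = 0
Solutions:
 f(b) = C1*cos(b)^(2/3)


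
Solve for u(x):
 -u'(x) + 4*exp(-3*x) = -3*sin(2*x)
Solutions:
 u(x) = C1 - 3*cos(2*x)/2 - 4*exp(-3*x)/3


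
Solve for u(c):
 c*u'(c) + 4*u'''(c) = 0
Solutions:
 u(c) = C1 + Integral(C2*airyai(-2^(1/3)*c/2) + C3*airybi(-2^(1/3)*c/2), c)


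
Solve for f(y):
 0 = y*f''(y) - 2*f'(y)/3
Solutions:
 f(y) = C1 + C2*y^(5/3)


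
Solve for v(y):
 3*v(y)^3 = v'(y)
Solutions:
 v(y) = -sqrt(2)*sqrt(-1/(C1 + 3*y))/2
 v(y) = sqrt(2)*sqrt(-1/(C1 + 3*y))/2


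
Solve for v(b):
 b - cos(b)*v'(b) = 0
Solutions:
 v(b) = C1 + Integral(b/cos(b), b)


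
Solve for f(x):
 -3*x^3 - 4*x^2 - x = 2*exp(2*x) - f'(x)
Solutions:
 f(x) = C1 + 3*x^4/4 + 4*x^3/3 + x^2/2 + exp(2*x)


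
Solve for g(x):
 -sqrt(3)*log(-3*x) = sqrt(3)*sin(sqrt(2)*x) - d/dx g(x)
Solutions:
 g(x) = C1 + sqrt(3)*x*(log(-x) - 1) + sqrt(3)*x*log(3) - sqrt(6)*cos(sqrt(2)*x)/2


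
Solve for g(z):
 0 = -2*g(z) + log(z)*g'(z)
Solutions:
 g(z) = C1*exp(2*li(z))


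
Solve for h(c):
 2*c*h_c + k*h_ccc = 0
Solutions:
 h(c) = C1 + Integral(C2*airyai(2^(1/3)*c*(-1/k)^(1/3)) + C3*airybi(2^(1/3)*c*(-1/k)^(1/3)), c)


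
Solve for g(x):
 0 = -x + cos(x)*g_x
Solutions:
 g(x) = C1 + Integral(x/cos(x), x)


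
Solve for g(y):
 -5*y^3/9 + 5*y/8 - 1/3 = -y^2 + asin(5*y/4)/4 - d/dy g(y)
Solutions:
 g(y) = C1 + 5*y^4/36 - y^3/3 - 5*y^2/16 + y*asin(5*y/4)/4 + y/3 + sqrt(16 - 25*y^2)/20


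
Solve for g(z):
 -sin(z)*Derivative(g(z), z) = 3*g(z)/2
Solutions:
 g(z) = C1*(cos(z) + 1)^(3/4)/(cos(z) - 1)^(3/4)


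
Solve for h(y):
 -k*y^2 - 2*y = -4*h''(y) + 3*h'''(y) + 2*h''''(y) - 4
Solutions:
 h(y) = C1 + C2*y + C3*exp(y*(-3 + sqrt(41))/4) + C4*exp(-y*(3 + sqrt(41))/4) + k*y^4/48 + y^3*(3*k + 4)/48 + y^2*(17*k - 20)/64


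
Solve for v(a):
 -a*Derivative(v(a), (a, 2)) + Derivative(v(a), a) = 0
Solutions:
 v(a) = C1 + C2*a^2


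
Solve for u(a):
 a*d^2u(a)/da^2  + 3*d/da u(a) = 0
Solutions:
 u(a) = C1 + C2/a^2


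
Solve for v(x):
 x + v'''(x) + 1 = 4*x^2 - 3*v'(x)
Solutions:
 v(x) = C1 + C2*sin(sqrt(3)*x) + C3*cos(sqrt(3)*x) + 4*x^3/9 - x^2/6 - 11*x/9


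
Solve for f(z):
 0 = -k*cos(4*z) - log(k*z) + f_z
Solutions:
 f(z) = C1 + k*sin(4*z)/4 + z*log(k*z) - z


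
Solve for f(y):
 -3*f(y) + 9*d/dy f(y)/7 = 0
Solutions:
 f(y) = C1*exp(7*y/3)


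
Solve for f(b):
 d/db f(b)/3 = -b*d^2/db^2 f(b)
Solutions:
 f(b) = C1 + C2*b^(2/3)


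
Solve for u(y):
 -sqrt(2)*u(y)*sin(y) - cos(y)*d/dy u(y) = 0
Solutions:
 u(y) = C1*cos(y)^(sqrt(2))


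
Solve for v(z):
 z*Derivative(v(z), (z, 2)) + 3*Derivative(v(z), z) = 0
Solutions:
 v(z) = C1 + C2/z^2


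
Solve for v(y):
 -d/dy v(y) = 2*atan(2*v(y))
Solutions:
 Integral(1/atan(2*_y), (_y, v(y))) = C1 - 2*y


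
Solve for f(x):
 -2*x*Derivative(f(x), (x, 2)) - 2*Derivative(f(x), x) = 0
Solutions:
 f(x) = C1 + C2*log(x)


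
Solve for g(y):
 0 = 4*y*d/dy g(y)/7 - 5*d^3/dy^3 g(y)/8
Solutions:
 g(y) = C1 + Integral(C2*airyai(2*70^(2/3)*y/35) + C3*airybi(2*70^(2/3)*y/35), y)


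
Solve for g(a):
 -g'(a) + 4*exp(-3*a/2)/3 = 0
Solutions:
 g(a) = C1 - 8*exp(-3*a/2)/9


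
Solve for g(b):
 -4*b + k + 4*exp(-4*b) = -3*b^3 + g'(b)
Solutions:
 g(b) = C1 + 3*b^4/4 - 2*b^2 + b*k - exp(-4*b)


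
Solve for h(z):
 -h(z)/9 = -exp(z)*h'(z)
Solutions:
 h(z) = C1*exp(-exp(-z)/9)


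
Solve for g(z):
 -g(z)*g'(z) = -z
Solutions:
 g(z) = -sqrt(C1 + z^2)
 g(z) = sqrt(C1 + z^2)


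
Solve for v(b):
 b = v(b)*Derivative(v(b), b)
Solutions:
 v(b) = -sqrt(C1 + b^2)
 v(b) = sqrt(C1 + b^2)


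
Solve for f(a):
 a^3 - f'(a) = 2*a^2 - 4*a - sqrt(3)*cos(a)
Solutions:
 f(a) = C1 + a^4/4 - 2*a^3/3 + 2*a^2 + sqrt(3)*sin(a)


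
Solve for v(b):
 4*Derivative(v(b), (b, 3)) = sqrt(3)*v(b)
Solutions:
 v(b) = C3*exp(2^(1/3)*3^(1/6)*b/2) + (C1*sin(2^(1/3)*3^(2/3)*b/4) + C2*cos(2^(1/3)*3^(2/3)*b/4))*exp(-2^(1/3)*3^(1/6)*b/4)


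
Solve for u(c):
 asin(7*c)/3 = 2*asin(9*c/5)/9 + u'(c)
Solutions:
 u(c) = C1 - 2*c*asin(9*c/5)/9 + c*asin(7*c)/3 + sqrt(1 - 49*c^2)/21 - 2*sqrt(25 - 81*c^2)/81


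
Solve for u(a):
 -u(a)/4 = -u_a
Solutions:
 u(a) = C1*exp(a/4)


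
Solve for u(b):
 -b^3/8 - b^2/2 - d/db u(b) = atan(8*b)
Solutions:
 u(b) = C1 - b^4/32 - b^3/6 - b*atan(8*b) + log(64*b^2 + 1)/16


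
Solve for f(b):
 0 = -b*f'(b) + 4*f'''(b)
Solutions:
 f(b) = C1 + Integral(C2*airyai(2^(1/3)*b/2) + C3*airybi(2^(1/3)*b/2), b)


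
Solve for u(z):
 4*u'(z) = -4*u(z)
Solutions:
 u(z) = C1*exp(-z)


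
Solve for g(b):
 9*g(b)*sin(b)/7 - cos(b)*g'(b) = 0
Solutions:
 g(b) = C1/cos(b)^(9/7)


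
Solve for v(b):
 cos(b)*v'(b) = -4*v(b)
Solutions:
 v(b) = C1*(sin(b)^2 - 2*sin(b) + 1)/(sin(b)^2 + 2*sin(b) + 1)


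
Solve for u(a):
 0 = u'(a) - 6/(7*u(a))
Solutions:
 u(a) = -sqrt(C1 + 84*a)/7
 u(a) = sqrt(C1 + 84*a)/7


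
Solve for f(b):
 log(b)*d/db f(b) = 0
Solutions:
 f(b) = C1


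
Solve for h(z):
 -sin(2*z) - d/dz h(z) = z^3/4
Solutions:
 h(z) = C1 - z^4/16 + cos(2*z)/2


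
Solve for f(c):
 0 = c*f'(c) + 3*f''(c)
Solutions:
 f(c) = C1 + C2*erf(sqrt(6)*c/6)


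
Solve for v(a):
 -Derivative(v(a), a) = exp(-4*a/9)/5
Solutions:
 v(a) = C1 + 9*exp(-4*a/9)/20


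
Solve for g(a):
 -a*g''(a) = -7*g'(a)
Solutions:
 g(a) = C1 + C2*a^8


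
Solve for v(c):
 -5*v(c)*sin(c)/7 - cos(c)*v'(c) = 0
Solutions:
 v(c) = C1*cos(c)^(5/7)


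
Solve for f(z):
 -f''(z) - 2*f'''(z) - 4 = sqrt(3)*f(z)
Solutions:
 f(z) = C1*exp(z*(-2 + (1 + 54*sqrt(3) + sqrt(-1 + (1 + 54*sqrt(3))^2))^(-1/3) + (1 + 54*sqrt(3) + sqrt(-1 + (1 + 54*sqrt(3))^2))^(1/3))/12)*sin(sqrt(3)*z*(-(1 + 54*sqrt(3) + sqrt(-1 + (1 + 54*sqrt(3))^2))^(1/3) + (1 + 54*sqrt(3) + sqrt(-1 + (1 + 54*sqrt(3))^2))^(-1/3))/12) + C2*exp(z*(-2 + (1 + 54*sqrt(3) + sqrt(-1 + (1 + 54*sqrt(3))^2))^(-1/3) + (1 + 54*sqrt(3) + sqrt(-1 + (1 + 54*sqrt(3))^2))^(1/3))/12)*cos(sqrt(3)*z*(-(1 + 54*sqrt(3) + sqrt(-1 + (1 + 54*sqrt(3))^2))^(1/3) + (1 + 54*sqrt(3) + sqrt(-1 + (1 + 54*sqrt(3))^2))^(-1/3))/12) + C3*exp(-z*((1 + 54*sqrt(3) + sqrt(-1 + (1 + 54*sqrt(3))^2))^(-1/3) + 1 + (1 + 54*sqrt(3) + sqrt(-1 + (1 + 54*sqrt(3))^2))^(1/3))/6) - 4*sqrt(3)/3


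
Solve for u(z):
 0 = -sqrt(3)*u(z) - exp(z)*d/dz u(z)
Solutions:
 u(z) = C1*exp(sqrt(3)*exp(-z))


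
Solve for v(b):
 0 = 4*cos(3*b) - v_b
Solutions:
 v(b) = C1 + 4*sin(3*b)/3


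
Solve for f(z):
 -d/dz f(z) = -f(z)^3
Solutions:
 f(z) = -sqrt(2)*sqrt(-1/(C1 + z))/2
 f(z) = sqrt(2)*sqrt(-1/(C1 + z))/2


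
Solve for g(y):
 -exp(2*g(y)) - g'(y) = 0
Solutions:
 g(y) = log(-sqrt(-1/(C1 - y))) - log(2)/2
 g(y) = log(-1/(C1 - y))/2 - log(2)/2


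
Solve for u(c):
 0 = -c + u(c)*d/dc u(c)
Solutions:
 u(c) = -sqrt(C1 + c^2)
 u(c) = sqrt(C1 + c^2)


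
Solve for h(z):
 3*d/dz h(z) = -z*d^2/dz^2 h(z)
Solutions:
 h(z) = C1 + C2/z^2


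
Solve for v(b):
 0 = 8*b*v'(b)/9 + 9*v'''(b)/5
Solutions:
 v(b) = C1 + Integral(C2*airyai(-2*3^(2/3)*5^(1/3)*b/9) + C3*airybi(-2*3^(2/3)*5^(1/3)*b/9), b)


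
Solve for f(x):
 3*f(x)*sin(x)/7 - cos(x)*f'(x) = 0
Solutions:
 f(x) = C1/cos(x)^(3/7)


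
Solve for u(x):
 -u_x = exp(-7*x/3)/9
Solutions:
 u(x) = C1 + exp(-7*x/3)/21


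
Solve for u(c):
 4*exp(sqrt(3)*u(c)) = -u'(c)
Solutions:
 u(c) = sqrt(3)*(2*log(1/(C1 + 4*c)) - log(3))/6


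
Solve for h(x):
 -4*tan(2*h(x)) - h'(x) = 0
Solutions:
 h(x) = -asin(C1*exp(-8*x))/2 + pi/2
 h(x) = asin(C1*exp(-8*x))/2


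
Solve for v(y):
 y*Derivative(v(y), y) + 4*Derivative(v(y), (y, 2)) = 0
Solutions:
 v(y) = C1 + C2*erf(sqrt(2)*y/4)


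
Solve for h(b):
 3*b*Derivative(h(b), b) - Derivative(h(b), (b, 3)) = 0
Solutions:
 h(b) = C1 + Integral(C2*airyai(3^(1/3)*b) + C3*airybi(3^(1/3)*b), b)


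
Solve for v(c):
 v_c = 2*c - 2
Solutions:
 v(c) = C1 + c^2 - 2*c


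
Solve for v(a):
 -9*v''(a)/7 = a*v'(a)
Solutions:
 v(a) = C1 + C2*erf(sqrt(14)*a/6)


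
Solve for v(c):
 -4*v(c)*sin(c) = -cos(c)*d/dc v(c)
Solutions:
 v(c) = C1/cos(c)^4


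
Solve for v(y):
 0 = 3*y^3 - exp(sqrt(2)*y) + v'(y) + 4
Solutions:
 v(y) = C1 - 3*y^4/4 - 4*y + sqrt(2)*exp(sqrt(2)*y)/2


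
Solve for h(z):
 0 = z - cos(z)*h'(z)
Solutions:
 h(z) = C1 + Integral(z/cos(z), z)


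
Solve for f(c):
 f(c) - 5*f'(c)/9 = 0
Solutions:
 f(c) = C1*exp(9*c/5)


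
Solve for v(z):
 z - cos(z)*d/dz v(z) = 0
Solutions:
 v(z) = C1 + Integral(z/cos(z), z)


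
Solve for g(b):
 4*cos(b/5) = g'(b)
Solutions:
 g(b) = C1 + 20*sin(b/5)


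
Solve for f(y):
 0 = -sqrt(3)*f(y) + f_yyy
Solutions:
 f(y) = C3*exp(3^(1/6)*y) + (C1*sin(3^(2/3)*y/2) + C2*cos(3^(2/3)*y/2))*exp(-3^(1/6)*y/2)


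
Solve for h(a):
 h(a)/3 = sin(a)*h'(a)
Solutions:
 h(a) = C1*(cos(a) - 1)^(1/6)/(cos(a) + 1)^(1/6)


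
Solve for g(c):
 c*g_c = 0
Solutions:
 g(c) = C1


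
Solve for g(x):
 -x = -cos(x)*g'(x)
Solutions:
 g(x) = C1 + Integral(x/cos(x), x)


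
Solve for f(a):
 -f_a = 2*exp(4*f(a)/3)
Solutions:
 f(a) = 3*log(-(1/(C1 + 8*a))^(1/4)) + 3*log(3)/4
 f(a) = 3*log(1/(C1 + 8*a))/4 + 3*log(3)/4
 f(a) = 3*log(-I*(1/(C1 + 8*a))^(1/4)) + 3*log(3)/4
 f(a) = 3*log(I*(1/(C1 + 8*a))^(1/4)) + 3*log(3)/4


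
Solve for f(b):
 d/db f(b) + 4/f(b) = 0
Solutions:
 f(b) = -sqrt(C1 - 8*b)
 f(b) = sqrt(C1 - 8*b)


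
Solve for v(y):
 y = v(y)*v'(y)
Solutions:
 v(y) = -sqrt(C1 + y^2)
 v(y) = sqrt(C1 + y^2)


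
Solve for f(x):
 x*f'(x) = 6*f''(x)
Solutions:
 f(x) = C1 + C2*erfi(sqrt(3)*x/6)


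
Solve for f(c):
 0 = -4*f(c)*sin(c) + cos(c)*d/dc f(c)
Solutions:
 f(c) = C1/cos(c)^4


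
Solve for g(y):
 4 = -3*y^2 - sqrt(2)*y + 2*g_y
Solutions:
 g(y) = C1 + y^3/2 + sqrt(2)*y^2/4 + 2*y


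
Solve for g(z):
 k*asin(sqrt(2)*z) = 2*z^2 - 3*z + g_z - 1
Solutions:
 g(z) = C1 + k*(z*asin(sqrt(2)*z) + sqrt(2)*sqrt(1 - 2*z^2)/2) - 2*z^3/3 + 3*z^2/2 + z


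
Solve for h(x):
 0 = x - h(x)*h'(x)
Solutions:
 h(x) = -sqrt(C1 + x^2)
 h(x) = sqrt(C1 + x^2)


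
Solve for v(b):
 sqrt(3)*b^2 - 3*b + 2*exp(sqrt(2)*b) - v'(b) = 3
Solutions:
 v(b) = C1 + sqrt(3)*b^3/3 - 3*b^2/2 - 3*b + sqrt(2)*exp(sqrt(2)*b)


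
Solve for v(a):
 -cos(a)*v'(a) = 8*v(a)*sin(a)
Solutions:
 v(a) = C1*cos(a)^8


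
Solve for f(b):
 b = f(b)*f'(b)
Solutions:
 f(b) = -sqrt(C1 + b^2)
 f(b) = sqrt(C1 + b^2)


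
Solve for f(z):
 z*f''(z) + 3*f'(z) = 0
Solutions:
 f(z) = C1 + C2/z^2


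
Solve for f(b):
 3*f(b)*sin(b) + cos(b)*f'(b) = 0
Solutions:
 f(b) = C1*cos(b)^3


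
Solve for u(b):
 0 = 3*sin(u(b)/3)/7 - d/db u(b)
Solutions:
 -3*b/7 + 3*log(cos(u(b)/3) - 1)/2 - 3*log(cos(u(b)/3) + 1)/2 = C1


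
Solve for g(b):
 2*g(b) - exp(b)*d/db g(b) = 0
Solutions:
 g(b) = C1*exp(-2*exp(-b))


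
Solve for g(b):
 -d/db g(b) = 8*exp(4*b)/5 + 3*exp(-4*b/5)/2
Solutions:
 g(b) = C1 - 2*exp(4*b)/5 + 15*exp(-4*b/5)/8


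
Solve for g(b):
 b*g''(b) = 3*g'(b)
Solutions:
 g(b) = C1 + C2*b^4


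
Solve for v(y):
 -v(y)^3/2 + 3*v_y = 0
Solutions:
 v(y) = -sqrt(3)*sqrt(-1/(C1 + y))
 v(y) = sqrt(3)*sqrt(-1/(C1 + y))


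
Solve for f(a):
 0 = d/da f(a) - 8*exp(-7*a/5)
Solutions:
 f(a) = C1 - 40*exp(-7*a/5)/7


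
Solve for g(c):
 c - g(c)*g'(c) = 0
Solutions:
 g(c) = -sqrt(C1 + c^2)
 g(c) = sqrt(C1 + c^2)


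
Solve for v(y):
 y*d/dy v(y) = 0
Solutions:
 v(y) = C1


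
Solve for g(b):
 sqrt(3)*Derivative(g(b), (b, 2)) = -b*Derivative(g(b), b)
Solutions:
 g(b) = C1 + C2*erf(sqrt(2)*3^(3/4)*b/6)


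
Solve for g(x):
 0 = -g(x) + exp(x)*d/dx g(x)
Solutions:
 g(x) = C1*exp(-exp(-x))


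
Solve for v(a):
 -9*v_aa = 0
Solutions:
 v(a) = C1 + C2*a


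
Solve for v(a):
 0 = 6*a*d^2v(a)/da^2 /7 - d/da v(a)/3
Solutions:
 v(a) = C1 + C2*a^(25/18)


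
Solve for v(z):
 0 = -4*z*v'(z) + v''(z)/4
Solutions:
 v(z) = C1 + C2*erfi(2*sqrt(2)*z)


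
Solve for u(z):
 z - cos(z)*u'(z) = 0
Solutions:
 u(z) = C1 + Integral(z/cos(z), z)


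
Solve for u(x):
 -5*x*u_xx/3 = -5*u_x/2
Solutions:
 u(x) = C1 + C2*x^(5/2)


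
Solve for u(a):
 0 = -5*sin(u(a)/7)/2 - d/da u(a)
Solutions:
 5*a/2 + 7*log(cos(u(a)/7) - 1)/2 - 7*log(cos(u(a)/7) + 1)/2 = C1


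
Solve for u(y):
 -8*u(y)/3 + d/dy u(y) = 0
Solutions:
 u(y) = C1*exp(8*y/3)


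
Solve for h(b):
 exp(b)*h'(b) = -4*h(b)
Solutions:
 h(b) = C1*exp(4*exp(-b))


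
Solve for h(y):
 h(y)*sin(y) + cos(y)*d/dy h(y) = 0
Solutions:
 h(y) = C1*cos(y)


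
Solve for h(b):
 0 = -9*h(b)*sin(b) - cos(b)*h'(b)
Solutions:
 h(b) = C1*cos(b)^9


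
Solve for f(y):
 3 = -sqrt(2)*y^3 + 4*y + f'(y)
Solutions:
 f(y) = C1 + sqrt(2)*y^4/4 - 2*y^2 + 3*y


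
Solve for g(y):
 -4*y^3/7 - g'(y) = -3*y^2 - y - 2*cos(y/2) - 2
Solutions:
 g(y) = C1 - y^4/7 + y^3 + y^2/2 + 2*y + 4*sin(y/2)


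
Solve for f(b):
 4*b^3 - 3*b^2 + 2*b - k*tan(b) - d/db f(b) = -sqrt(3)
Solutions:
 f(b) = C1 + b^4 - b^3 + b^2 + sqrt(3)*b + k*log(cos(b))


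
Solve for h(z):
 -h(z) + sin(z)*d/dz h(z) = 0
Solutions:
 h(z) = C1*sqrt(cos(z) - 1)/sqrt(cos(z) + 1)


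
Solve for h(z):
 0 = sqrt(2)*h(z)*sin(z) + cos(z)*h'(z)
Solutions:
 h(z) = C1*cos(z)^(sqrt(2))


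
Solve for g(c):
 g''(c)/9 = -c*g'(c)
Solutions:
 g(c) = C1 + C2*erf(3*sqrt(2)*c/2)


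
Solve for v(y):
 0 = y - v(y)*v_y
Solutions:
 v(y) = -sqrt(C1 + y^2)
 v(y) = sqrt(C1 + y^2)


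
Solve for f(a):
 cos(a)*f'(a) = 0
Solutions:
 f(a) = C1


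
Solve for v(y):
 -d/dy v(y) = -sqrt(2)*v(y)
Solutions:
 v(y) = C1*exp(sqrt(2)*y)


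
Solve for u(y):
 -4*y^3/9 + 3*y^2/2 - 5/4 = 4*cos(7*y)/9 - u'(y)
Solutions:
 u(y) = C1 + y^4/9 - y^3/2 + 5*y/4 + 4*sin(7*y)/63


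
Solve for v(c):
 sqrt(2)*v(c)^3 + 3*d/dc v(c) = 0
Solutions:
 v(c) = -sqrt(6)*sqrt(-1/(C1 - sqrt(2)*c))/2
 v(c) = sqrt(6)*sqrt(-1/(C1 - sqrt(2)*c))/2


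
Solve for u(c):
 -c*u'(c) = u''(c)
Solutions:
 u(c) = C1 + C2*erf(sqrt(2)*c/2)


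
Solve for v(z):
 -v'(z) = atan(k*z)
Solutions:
 v(z) = C1 - Piecewise((z*atan(k*z) - log(k^2*z^2 + 1)/(2*k), Ne(k, 0)), (0, True))


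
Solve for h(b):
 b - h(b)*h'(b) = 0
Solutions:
 h(b) = -sqrt(C1 + b^2)
 h(b) = sqrt(C1 + b^2)


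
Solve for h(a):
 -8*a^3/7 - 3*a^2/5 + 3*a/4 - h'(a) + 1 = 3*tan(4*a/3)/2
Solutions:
 h(a) = C1 - 2*a^4/7 - a^3/5 + 3*a^2/8 + a + 9*log(cos(4*a/3))/8


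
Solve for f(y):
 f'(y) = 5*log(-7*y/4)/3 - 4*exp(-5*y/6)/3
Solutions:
 f(y) = C1 + 5*y*log(-y)/3 + 5*y*(-2*log(2) - 1 + log(7))/3 + 8*exp(-5*y/6)/5


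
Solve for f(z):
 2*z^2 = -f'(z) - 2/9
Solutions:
 f(z) = C1 - 2*z^3/3 - 2*z/9


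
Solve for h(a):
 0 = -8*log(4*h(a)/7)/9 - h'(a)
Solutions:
 9*Integral(1/(log(_y) - log(7) + 2*log(2)), (_y, h(a)))/8 = C1 - a


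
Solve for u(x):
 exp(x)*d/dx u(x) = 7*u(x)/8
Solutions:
 u(x) = C1*exp(-7*exp(-x)/8)


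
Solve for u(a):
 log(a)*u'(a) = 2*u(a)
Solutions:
 u(a) = C1*exp(2*li(a))


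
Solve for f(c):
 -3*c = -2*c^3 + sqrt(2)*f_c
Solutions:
 f(c) = C1 + sqrt(2)*c^4/4 - 3*sqrt(2)*c^2/4


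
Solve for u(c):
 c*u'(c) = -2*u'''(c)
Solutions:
 u(c) = C1 + Integral(C2*airyai(-2^(2/3)*c/2) + C3*airybi(-2^(2/3)*c/2), c)


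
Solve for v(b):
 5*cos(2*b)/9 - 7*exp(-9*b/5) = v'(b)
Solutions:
 v(b) = C1 + 5*sin(2*b)/18 + 35*exp(-9*b/5)/9


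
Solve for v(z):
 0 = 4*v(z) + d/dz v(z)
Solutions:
 v(z) = C1*exp(-4*z)


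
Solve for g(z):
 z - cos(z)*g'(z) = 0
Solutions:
 g(z) = C1 + Integral(z/cos(z), z)


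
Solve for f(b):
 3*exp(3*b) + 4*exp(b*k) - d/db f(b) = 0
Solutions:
 f(b) = C1 + exp(3*b) + 4*exp(b*k)/k


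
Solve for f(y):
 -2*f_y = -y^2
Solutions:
 f(y) = C1 + y^3/6


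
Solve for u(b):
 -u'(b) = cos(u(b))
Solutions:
 u(b) = pi - asin((C1 + exp(2*b))/(C1 - exp(2*b)))
 u(b) = asin((C1 + exp(2*b))/(C1 - exp(2*b)))


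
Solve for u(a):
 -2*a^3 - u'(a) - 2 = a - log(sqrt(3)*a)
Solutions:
 u(a) = C1 - a^4/2 - a^2/2 + a*log(a) - 3*a + a*log(3)/2


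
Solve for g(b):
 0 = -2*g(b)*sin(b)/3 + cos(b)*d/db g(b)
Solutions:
 g(b) = C1/cos(b)^(2/3)


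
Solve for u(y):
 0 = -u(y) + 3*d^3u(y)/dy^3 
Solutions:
 u(y) = C3*exp(3^(2/3)*y/3) + (C1*sin(3^(1/6)*y/2) + C2*cos(3^(1/6)*y/2))*exp(-3^(2/3)*y/6)


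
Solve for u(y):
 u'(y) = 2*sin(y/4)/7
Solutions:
 u(y) = C1 - 8*cos(y/4)/7


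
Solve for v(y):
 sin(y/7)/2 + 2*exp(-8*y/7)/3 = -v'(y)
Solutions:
 v(y) = C1 + 7*cos(y/7)/2 + 7*exp(-8*y/7)/12


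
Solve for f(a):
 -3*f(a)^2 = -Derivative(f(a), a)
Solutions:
 f(a) = -1/(C1 + 3*a)


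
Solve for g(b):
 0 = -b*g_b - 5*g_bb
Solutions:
 g(b) = C1 + C2*erf(sqrt(10)*b/10)


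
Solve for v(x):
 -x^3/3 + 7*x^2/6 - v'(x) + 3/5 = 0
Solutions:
 v(x) = C1 - x^4/12 + 7*x^3/18 + 3*x/5


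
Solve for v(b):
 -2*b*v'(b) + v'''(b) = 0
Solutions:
 v(b) = C1 + Integral(C2*airyai(2^(1/3)*b) + C3*airybi(2^(1/3)*b), b)


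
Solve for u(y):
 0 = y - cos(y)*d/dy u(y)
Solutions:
 u(y) = C1 + Integral(y/cos(y), y)


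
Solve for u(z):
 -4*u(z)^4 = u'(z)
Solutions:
 u(z) = (-3^(2/3) - 3*3^(1/6)*I)*(1/(C1 + 4*z))^(1/3)/6
 u(z) = (-3^(2/3) + 3*3^(1/6)*I)*(1/(C1 + 4*z))^(1/3)/6
 u(z) = (1/(C1 + 12*z))^(1/3)


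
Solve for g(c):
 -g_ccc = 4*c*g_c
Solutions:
 g(c) = C1 + Integral(C2*airyai(-2^(2/3)*c) + C3*airybi(-2^(2/3)*c), c)


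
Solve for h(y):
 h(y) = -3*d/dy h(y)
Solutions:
 h(y) = C1*exp(-y/3)


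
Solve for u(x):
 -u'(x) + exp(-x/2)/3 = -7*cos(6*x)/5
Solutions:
 u(x) = C1 + 7*sin(6*x)/30 - 2*exp(-x/2)/3


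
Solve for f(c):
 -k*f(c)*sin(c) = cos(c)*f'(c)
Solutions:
 f(c) = C1*exp(k*log(cos(c)))


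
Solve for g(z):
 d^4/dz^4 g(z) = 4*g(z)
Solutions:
 g(z) = C1*exp(-sqrt(2)*z) + C2*exp(sqrt(2)*z) + C3*sin(sqrt(2)*z) + C4*cos(sqrt(2)*z)


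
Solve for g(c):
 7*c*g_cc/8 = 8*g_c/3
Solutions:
 g(c) = C1 + C2*c^(85/21)


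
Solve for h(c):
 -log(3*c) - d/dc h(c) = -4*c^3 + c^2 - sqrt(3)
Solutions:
 h(c) = C1 + c^4 - c^3/3 - c*log(c) - c*log(3) + c + sqrt(3)*c


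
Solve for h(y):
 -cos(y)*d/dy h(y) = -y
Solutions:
 h(y) = C1 + Integral(y/cos(y), y)


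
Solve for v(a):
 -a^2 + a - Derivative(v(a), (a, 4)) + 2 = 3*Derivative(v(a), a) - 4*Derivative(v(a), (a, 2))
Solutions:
 v(a) = C1 + C2*exp(a) + C3*exp(a*(-1 + sqrt(13))/2) + C4*exp(-a*(1 + sqrt(13))/2) - a^3/9 - 5*a^2/18 - 2*a/27


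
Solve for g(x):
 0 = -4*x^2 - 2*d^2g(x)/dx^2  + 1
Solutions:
 g(x) = C1 + C2*x - x^4/6 + x^2/4


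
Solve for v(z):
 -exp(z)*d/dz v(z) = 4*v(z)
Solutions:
 v(z) = C1*exp(4*exp(-z))


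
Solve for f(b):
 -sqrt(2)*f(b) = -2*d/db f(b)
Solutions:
 f(b) = C1*exp(sqrt(2)*b/2)


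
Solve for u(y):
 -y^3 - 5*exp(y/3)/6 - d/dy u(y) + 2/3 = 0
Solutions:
 u(y) = C1 - y^4/4 + 2*y/3 - 5*exp(y/3)/2


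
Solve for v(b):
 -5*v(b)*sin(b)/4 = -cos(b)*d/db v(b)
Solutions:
 v(b) = C1/cos(b)^(5/4)


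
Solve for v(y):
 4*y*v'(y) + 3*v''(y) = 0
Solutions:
 v(y) = C1 + C2*erf(sqrt(6)*y/3)


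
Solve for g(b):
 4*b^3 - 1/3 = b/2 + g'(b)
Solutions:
 g(b) = C1 + b^4 - b^2/4 - b/3


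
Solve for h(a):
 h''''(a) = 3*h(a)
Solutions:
 h(a) = C1*exp(-3^(1/4)*a) + C2*exp(3^(1/4)*a) + C3*sin(3^(1/4)*a) + C4*cos(3^(1/4)*a)
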